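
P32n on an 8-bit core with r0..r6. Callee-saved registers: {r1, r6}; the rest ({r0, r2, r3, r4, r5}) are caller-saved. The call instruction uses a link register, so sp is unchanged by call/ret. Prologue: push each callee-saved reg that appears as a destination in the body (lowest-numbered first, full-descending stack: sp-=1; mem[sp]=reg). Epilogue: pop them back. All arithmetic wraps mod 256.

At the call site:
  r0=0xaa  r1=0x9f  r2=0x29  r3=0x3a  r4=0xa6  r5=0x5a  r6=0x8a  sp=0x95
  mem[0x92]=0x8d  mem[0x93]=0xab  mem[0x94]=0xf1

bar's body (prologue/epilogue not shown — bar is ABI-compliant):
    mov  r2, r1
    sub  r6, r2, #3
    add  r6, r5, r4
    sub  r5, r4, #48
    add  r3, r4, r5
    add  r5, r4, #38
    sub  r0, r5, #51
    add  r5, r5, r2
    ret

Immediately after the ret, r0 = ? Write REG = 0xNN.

prologue: push r6 → mem[0x94]=0x8a, sp=0x94
body[0] mov  r2, r1 → r2=0x9f
body[1] sub  r6, r2, #3 → r6=0x9c
body[2] add  r6, r5, r4 → r6=0x00
body[3] sub  r5, r4, #48 → r5=0x76
body[4] add  r3, r4, r5 → r3=0x1c
body[5] add  r5, r4, #38 → r5=0xcc
body[6] sub  r0, r5, #51 → r0=0x99
body[7] add  r5, r5, r2 → r5=0x6b
epilogue: pop r6=0x8a, sp=0x95
r0 is caller-saved → body value

REG = 0x99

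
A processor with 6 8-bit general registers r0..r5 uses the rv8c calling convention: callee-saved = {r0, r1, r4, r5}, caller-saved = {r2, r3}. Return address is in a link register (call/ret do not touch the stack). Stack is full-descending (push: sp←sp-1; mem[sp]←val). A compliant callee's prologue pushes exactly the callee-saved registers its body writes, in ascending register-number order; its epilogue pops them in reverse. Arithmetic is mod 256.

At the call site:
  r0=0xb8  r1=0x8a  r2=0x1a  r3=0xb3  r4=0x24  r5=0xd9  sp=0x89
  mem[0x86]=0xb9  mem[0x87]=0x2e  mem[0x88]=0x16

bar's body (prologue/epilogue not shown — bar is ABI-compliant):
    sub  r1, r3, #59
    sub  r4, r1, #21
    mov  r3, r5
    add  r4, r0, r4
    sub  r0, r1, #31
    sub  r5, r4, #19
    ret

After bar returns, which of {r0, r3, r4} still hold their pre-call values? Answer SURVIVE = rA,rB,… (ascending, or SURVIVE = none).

SURVIVE = r0,r4

prologue: push r0 -> mem[0x88]=0xb8, sp=0x88
prologue: push r1 -> mem[0x87]=0x8a, sp=0x87
prologue: push r4 -> mem[0x86]=0x24, sp=0x86
prologue: push r5 -> mem[0x85]=0xd9, sp=0x85
body[0] sub  r1, r3, #59 -> r1=0x78
body[1] sub  r4, r1, #21 -> r4=0x63
body[2] mov  r3, r5 -> r3=0xd9
body[3] add  r4, r0, r4 -> r4=0x1b
body[4] sub  r0, r1, #31 -> r0=0x59
body[5] sub  r5, r4, #19 -> r5=0x08
epilogue: pop r5=0xd9, sp=0x86
epilogue: pop r4=0x24, sp=0x87
epilogue: pop r1=0x8a, sp=0x88
epilogue: pop r0=0xb8, sp=0x89
r0: callee-saved, written=True
r3: caller-saved, written=True
r4: callee-saved, written=True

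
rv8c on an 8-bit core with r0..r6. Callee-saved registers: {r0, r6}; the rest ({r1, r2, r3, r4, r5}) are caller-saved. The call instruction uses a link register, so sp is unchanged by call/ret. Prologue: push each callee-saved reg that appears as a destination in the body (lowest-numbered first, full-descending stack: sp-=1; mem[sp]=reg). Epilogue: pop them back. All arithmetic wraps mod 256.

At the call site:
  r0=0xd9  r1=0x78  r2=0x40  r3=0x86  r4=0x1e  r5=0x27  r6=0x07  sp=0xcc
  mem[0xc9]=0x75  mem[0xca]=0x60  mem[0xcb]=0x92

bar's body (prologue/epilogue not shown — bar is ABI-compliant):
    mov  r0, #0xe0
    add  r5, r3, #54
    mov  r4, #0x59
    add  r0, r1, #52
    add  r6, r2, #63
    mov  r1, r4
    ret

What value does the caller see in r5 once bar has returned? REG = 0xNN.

REG = 0xbc

prologue: push r0 → mem[0xcb]=0xd9, sp=0xcb
prologue: push r6 → mem[0xca]=0x07, sp=0xca
body[0] mov  r0, #0xe0 → r0=0xe0
body[1] add  r5, r3, #54 → r5=0xbc
body[2] mov  r4, #0x59 → r4=0x59
body[3] add  r0, r1, #52 → r0=0xac
body[4] add  r6, r2, #63 → r6=0x7f
body[5] mov  r1, r4 → r1=0x59
epilogue: pop r6=0x07, sp=0xcb
epilogue: pop r0=0xd9, sp=0xcc
r5 is caller-saved → body value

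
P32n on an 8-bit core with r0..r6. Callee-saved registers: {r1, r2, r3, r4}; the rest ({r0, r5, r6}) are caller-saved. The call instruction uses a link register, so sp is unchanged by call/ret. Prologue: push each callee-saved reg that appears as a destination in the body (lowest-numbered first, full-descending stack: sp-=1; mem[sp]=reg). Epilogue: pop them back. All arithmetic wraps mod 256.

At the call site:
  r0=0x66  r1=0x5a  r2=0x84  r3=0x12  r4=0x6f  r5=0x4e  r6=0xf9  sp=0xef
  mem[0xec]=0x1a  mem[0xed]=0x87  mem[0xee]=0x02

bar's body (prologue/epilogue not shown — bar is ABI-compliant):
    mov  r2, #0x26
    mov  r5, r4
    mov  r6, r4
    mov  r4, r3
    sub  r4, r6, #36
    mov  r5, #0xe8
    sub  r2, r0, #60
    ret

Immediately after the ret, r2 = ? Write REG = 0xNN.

REG = 0x84

prologue: push r2 -> mem[0xee]=0x84, sp=0xee
prologue: push r4 -> mem[0xed]=0x6f, sp=0xed
body[0] mov  r2, #0x26 -> r2=0x26
body[1] mov  r5, r4 -> r5=0x6f
body[2] mov  r6, r4 -> r6=0x6f
body[3] mov  r4, r3 -> r4=0x12
body[4] sub  r4, r6, #36 -> r4=0x4b
body[5] mov  r5, #0xe8 -> r5=0xe8
body[6] sub  r2, r0, #60 -> r2=0x2a
epilogue: pop r4=0x6f, sp=0xee
epilogue: pop r2=0x84, sp=0xef
r2 is callee-saved -> restored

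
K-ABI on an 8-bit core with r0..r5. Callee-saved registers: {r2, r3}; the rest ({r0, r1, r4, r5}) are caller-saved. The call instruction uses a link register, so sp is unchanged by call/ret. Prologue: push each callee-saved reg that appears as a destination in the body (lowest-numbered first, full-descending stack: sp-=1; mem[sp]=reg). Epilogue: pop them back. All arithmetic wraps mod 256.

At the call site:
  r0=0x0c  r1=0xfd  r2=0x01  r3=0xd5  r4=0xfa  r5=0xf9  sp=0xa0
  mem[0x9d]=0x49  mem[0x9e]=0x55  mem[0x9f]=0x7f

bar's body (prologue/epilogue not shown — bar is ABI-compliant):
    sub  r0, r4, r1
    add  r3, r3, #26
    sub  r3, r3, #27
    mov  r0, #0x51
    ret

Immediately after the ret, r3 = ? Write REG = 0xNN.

REG = 0xd5

prologue: push r3 -> mem[0x9f]=0xd5, sp=0x9f
body[0] sub  r0, r4, r1 -> r0=0xfd
body[1] add  r3, r3, #26 -> r3=0xef
body[2] sub  r3, r3, #27 -> r3=0xd4
body[3] mov  r0, #0x51 -> r0=0x51
epilogue: pop r3=0xd5, sp=0xa0
r3 is callee-saved -> restored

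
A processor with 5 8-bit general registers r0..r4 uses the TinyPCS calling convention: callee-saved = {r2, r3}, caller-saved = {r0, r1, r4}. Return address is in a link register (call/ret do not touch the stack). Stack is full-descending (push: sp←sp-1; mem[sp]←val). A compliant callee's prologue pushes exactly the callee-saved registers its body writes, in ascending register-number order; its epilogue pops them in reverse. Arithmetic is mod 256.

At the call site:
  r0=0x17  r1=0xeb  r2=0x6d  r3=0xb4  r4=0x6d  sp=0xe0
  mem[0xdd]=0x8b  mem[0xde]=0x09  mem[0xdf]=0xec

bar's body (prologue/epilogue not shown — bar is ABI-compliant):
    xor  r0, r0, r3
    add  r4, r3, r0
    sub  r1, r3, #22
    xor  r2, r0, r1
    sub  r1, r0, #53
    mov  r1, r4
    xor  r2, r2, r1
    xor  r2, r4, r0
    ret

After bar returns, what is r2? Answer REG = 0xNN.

REG = 0x6d

prologue: push r2 -> mem[0xdf]=0x6d, sp=0xdf
body[0] xor  r0, r0, r3 -> r0=0xa3
body[1] add  r4, r3, r0 -> r4=0x57
body[2] sub  r1, r3, #22 -> r1=0x9e
body[3] xor  r2, r0, r1 -> r2=0x3d
body[4] sub  r1, r0, #53 -> r1=0x6e
body[5] mov  r1, r4 -> r1=0x57
body[6] xor  r2, r2, r1 -> r2=0x6a
body[7] xor  r2, r4, r0 -> r2=0xf4
epilogue: pop r2=0x6d, sp=0xe0
r2 is callee-saved -> restored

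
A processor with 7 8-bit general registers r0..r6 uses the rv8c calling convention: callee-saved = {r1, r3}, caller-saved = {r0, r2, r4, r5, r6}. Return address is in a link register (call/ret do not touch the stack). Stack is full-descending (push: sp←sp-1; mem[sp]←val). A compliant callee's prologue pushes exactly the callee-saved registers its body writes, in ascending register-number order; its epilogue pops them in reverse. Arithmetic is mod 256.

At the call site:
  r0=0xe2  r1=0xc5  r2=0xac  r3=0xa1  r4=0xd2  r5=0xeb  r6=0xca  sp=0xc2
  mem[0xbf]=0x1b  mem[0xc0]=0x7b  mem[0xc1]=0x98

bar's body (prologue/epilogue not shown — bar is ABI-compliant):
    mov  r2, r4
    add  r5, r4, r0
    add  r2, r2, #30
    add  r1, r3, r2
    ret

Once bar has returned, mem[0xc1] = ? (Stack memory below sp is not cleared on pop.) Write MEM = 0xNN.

prologue: push r1 → mem[0xc1]=0xc5, sp=0xc1
body[0] mov  r2, r4 → r2=0xd2
body[1] add  r5, r4, r0 → r5=0xb4
body[2] add  r2, r2, #30 → r2=0xf0
body[3] add  r1, r3, r2 → r1=0x91
epilogue: pop r1=0xc5, sp=0xc2
prologue pushed ['r1'] at ['0xc1']

MEM = 0xc5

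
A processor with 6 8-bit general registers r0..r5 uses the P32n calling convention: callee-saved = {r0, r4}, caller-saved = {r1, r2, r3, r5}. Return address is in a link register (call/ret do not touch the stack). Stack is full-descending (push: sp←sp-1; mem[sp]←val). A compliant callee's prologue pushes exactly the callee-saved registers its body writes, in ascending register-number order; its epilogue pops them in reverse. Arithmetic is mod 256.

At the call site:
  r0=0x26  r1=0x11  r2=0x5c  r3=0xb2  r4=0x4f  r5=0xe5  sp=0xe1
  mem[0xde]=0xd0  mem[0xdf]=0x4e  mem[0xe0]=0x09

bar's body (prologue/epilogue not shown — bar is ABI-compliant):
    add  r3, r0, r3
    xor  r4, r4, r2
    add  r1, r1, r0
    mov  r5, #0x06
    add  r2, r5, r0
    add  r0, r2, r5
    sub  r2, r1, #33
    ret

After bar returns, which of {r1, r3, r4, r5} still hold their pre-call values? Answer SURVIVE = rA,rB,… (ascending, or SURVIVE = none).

SURVIVE = r4

prologue: push r0 → mem[0xe0]=0x26, sp=0xe0
prologue: push r4 → mem[0xdf]=0x4f, sp=0xdf
body[0] add  r3, r0, r3 → r3=0xd8
body[1] xor  r4, r4, r2 → r4=0x13
body[2] add  r1, r1, r0 → r1=0x37
body[3] mov  r5, #0x06 → r5=0x06
body[4] add  r2, r5, r0 → r2=0x2c
body[5] add  r0, r2, r5 → r0=0x32
body[6] sub  r2, r1, #33 → r2=0x16
epilogue: pop r4=0x4f, sp=0xe0
epilogue: pop r0=0x26, sp=0xe1
r1: caller-saved, written=True
r3: caller-saved, written=True
r4: callee-saved, written=True
r5: caller-saved, written=True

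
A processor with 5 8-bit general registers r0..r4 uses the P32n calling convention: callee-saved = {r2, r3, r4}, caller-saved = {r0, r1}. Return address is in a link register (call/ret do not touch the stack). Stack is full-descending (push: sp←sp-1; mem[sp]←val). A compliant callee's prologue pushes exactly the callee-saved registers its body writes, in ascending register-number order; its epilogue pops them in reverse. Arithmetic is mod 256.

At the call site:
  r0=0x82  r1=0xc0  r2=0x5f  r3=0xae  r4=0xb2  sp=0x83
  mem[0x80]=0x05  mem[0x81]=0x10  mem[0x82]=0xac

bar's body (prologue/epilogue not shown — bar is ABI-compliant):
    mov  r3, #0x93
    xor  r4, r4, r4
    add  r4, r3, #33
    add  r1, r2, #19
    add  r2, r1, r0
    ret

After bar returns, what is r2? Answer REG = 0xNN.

REG = 0x5f

prologue: push r2 -> mem[0x82]=0x5f, sp=0x82
prologue: push r3 -> mem[0x81]=0xae, sp=0x81
prologue: push r4 -> mem[0x80]=0xb2, sp=0x80
body[0] mov  r3, #0x93 -> r3=0x93
body[1] xor  r4, r4, r4 -> r4=0x00
body[2] add  r4, r3, #33 -> r4=0xb4
body[3] add  r1, r2, #19 -> r1=0x72
body[4] add  r2, r1, r0 -> r2=0xf4
epilogue: pop r4=0xb2, sp=0x81
epilogue: pop r3=0xae, sp=0x82
epilogue: pop r2=0x5f, sp=0x83
r2 is callee-saved -> restored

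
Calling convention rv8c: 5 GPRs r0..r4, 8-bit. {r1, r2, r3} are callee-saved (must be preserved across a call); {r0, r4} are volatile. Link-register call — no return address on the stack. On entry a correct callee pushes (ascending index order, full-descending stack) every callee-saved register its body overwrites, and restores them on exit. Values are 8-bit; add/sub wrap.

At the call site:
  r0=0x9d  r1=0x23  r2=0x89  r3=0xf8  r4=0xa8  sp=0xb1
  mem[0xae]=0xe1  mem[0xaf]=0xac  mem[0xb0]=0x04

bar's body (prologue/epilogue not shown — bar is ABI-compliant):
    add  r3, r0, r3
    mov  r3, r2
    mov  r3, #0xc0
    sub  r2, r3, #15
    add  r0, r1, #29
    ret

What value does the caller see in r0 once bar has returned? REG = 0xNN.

REG = 0x40

prologue: push r2 → mem[0xb0]=0x89, sp=0xb0
prologue: push r3 → mem[0xaf]=0xf8, sp=0xaf
body[0] add  r3, r0, r3 → r3=0x95
body[1] mov  r3, r2 → r3=0x89
body[2] mov  r3, #0xc0 → r3=0xc0
body[3] sub  r2, r3, #15 → r2=0xb1
body[4] add  r0, r1, #29 → r0=0x40
epilogue: pop r3=0xf8, sp=0xb0
epilogue: pop r2=0x89, sp=0xb1
r0 is caller-saved → body value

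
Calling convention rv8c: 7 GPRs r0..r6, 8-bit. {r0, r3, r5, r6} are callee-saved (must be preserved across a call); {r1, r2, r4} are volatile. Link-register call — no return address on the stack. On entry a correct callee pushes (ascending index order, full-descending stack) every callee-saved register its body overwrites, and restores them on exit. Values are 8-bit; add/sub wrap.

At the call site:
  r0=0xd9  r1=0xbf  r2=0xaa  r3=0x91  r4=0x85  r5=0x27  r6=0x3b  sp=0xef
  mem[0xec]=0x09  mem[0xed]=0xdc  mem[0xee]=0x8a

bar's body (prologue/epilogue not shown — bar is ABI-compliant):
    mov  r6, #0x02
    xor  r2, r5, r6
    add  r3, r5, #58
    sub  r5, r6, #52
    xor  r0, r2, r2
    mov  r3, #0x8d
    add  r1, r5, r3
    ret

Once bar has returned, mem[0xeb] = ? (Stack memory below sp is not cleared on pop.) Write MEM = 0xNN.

prologue: push r0 -> mem[0xee]=0xd9, sp=0xee
prologue: push r3 -> mem[0xed]=0x91, sp=0xed
prologue: push r5 -> mem[0xec]=0x27, sp=0xec
prologue: push r6 -> mem[0xeb]=0x3b, sp=0xeb
body[0] mov  r6, #0x02 -> r6=0x02
body[1] xor  r2, r5, r6 -> r2=0x25
body[2] add  r3, r5, #58 -> r3=0x61
body[3] sub  r5, r6, #52 -> r5=0xce
body[4] xor  r0, r2, r2 -> r0=0x00
body[5] mov  r3, #0x8d -> r3=0x8d
body[6] add  r1, r5, r3 -> r1=0x5b
epilogue: pop r6=0x3b, sp=0xec
epilogue: pop r5=0x27, sp=0xed
epilogue: pop r3=0x91, sp=0xee
epilogue: pop r0=0xd9, sp=0xef
prologue pushed ['r0', 'r3', 'r5', 'r6'] at ['0xee', '0xed', '0xec', '0xeb']

MEM = 0x3b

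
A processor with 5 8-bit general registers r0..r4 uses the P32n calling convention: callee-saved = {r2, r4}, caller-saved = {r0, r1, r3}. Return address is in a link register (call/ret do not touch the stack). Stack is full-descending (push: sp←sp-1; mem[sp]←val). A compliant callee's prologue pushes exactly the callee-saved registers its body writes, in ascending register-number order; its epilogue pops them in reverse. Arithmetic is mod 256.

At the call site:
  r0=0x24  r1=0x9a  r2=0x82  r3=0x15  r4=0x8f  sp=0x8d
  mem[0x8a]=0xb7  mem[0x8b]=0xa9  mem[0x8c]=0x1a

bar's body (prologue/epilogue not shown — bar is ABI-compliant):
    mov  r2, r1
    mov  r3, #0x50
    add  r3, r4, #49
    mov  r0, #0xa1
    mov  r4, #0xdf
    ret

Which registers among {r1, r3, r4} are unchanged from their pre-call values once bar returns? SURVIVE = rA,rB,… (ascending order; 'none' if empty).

SURVIVE = r1,r4

prologue: push r2 → mem[0x8c]=0x82, sp=0x8c
prologue: push r4 → mem[0x8b]=0x8f, sp=0x8b
body[0] mov  r2, r1 → r2=0x9a
body[1] mov  r3, #0x50 → r3=0x50
body[2] add  r3, r4, #49 → r3=0xc0
body[3] mov  r0, #0xa1 → r0=0xa1
body[4] mov  r4, #0xdf → r4=0xdf
epilogue: pop r4=0x8f, sp=0x8c
epilogue: pop r2=0x82, sp=0x8d
r1: caller-saved, written=False
r3: caller-saved, written=True
r4: callee-saved, written=True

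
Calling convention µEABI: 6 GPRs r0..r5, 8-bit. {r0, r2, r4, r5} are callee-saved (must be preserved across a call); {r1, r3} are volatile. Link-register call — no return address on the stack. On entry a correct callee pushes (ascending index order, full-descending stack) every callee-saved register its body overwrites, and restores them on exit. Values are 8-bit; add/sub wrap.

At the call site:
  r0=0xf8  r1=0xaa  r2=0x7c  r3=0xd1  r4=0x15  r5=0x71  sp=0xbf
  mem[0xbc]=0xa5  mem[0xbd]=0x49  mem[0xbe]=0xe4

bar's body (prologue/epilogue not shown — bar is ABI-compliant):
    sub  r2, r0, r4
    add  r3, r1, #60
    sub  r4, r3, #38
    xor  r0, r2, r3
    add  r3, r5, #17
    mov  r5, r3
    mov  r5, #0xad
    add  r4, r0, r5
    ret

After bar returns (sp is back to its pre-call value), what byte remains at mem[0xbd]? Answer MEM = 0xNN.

MEM = 0x7c

prologue: push r0 -> mem[0xbe]=0xf8, sp=0xbe
prologue: push r2 -> mem[0xbd]=0x7c, sp=0xbd
prologue: push r4 -> mem[0xbc]=0x15, sp=0xbc
prologue: push r5 -> mem[0xbb]=0x71, sp=0xbb
body[0] sub  r2, r0, r4 -> r2=0xe3
body[1] add  r3, r1, #60 -> r3=0xe6
body[2] sub  r4, r3, #38 -> r4=0xc0
body[3] xor  r0, r2, r3 -> r0=0x05
body[4] add  r3, r5, #17 -> r3=0x82
body[5] mov  r5, r3 -> r5=0x82
body[6] mov  r5, #0xad -> r5=0xad
body[7] add  r4, r0, r5 -> r4=0xb2
epilogue: pop r5=0x71, sp=0xbc
epilogue: pop r4=0x15, sp=0xbd
epilogue: pop r2=0x7c, sp=0xbe
epilogue: pop r0=0xf8, sp=0xbf
prologue pushed ['r0', 'r2', 'r4', 'r5'] at ['0xbe', '0xbd', '0xbc', '0xbb']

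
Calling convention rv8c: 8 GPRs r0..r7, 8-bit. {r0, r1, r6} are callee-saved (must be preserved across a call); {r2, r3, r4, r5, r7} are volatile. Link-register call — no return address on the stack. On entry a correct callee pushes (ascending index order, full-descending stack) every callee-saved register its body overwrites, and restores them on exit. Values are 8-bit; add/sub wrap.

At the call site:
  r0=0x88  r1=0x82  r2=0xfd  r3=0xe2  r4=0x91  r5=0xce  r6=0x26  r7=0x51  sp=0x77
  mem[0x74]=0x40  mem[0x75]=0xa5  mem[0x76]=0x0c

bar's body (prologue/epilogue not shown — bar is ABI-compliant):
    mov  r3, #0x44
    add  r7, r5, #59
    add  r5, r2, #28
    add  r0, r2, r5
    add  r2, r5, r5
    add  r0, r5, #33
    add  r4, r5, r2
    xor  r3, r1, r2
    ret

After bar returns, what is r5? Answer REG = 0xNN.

REG = 0x19

prologue: push r0 -> mem[0x76]=0x88, sp=0x76
body[0] mov  r3, #0x44 -> r3=0x44
body[1] add  r7, r5, #59 -> r7=0x09
body[2] add  r5, r2, #28 -> r5=0x19
body[3] add  r0, r2, r5 -> r0=0x16
body[4] add  r2, r5, r5 -> r2=0x32
body[5] add  r0, r5, #33 -> r0=0x3a
body[6] add  r4, r5, r2 -> r4=0x4b
body[7] xor  r3, r1, r2 -> r3=0xb0
epilogue: pop r0=0x88, sp=0x77
r5 is caller-saved -> body value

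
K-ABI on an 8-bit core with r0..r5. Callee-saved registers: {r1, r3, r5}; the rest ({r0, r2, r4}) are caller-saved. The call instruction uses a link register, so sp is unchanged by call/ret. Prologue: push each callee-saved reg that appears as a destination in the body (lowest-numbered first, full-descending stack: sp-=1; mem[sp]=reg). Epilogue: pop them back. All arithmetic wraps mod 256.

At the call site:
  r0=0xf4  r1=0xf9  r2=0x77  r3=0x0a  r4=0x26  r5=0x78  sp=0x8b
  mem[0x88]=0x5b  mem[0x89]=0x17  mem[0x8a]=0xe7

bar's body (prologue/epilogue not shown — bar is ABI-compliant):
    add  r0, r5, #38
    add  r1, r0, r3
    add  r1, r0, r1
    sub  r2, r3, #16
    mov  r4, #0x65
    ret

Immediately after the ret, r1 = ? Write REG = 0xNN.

prologue: push r1 -> mem[0x8a]=0xf9, sp=0x8a
body[0] add  r0, r5, #38 -> r0=0x9e
body[1] add  r1, r0, r3 -> r1=0xa8
body[2] add  r1, r0, r1 -> r1=0x46
body[3] sub  r2, r3, #16 -> r2=0xfa
body[4] mov  r4, #0x65 -> r4=0x65
epilogue: pop r1=0xf9, sp=0x8b
r1 is callee-saved -> restored

REG = 0xf9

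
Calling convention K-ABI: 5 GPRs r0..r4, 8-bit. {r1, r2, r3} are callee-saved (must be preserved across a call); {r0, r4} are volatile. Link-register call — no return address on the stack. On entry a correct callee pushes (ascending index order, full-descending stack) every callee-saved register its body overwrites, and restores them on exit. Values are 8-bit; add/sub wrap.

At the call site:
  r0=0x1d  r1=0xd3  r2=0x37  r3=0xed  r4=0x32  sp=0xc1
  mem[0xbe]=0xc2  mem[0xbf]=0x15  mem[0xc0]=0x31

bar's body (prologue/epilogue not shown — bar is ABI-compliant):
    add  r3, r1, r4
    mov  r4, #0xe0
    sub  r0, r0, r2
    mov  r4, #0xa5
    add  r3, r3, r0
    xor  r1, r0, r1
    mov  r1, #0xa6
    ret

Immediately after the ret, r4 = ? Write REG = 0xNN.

prologue: push r1 -> mem[0xc0]=0xd3, sp=0xc0
prologue: push r3 -> mem[0xbf]=0xed, sp=0xbf
body[0] add  r3, r1, r4 -> r3=0x05
body[1] mov  r4, #0xe0 -> r4=0xe0
body[2] sub  r0, r0, r2 -> r0=0xe6
body[3] mov  r4, #0xa5 -> r4=0xa5
body[4] add  r3, r3, r0 -> r3=0xeb
body[5] xor  r1, r0, r1 -> r1=0x35
body[6] mov  r1, #0xa6 -> r1=0xa6
epilogue: pop r3=0xed, sp=0xc0
epilogue: pop r1=0xd3, sp=0xc1
r4 is caller-saved -> body value

REG = 0xa5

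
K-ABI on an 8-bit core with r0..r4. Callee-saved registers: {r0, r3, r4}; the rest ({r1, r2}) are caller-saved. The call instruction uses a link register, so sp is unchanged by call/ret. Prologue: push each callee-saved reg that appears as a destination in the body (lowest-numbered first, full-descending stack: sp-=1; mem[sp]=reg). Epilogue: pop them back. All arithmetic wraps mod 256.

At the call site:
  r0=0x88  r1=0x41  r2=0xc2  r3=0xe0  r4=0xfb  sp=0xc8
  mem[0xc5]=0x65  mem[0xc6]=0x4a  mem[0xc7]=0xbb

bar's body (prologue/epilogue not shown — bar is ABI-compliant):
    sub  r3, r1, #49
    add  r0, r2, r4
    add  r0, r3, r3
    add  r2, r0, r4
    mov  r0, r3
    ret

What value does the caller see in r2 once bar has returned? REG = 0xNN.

REG = 0x1b

prologue: push r0 -> mem[0xc7]=0x88, sp=0xc7
prologue: push r3 -> mem[0xc6]=0xe0, sp=0xc6
body[0] sub  r3, r1, #49 -> r3=0x10
body[1] add  r0, r2, r4 -> r0=0xbd
body[2] add  r0, r3, r3 -> r0=0x20
body[3] add  r2, r0, r4 -> r2=0x1b
body[4] mov  r0, r3 -> r0=0x10
epilogue: pop r3=0xe0, sp=0xc7
epilogue: pop r0=0x88, sp=0xc8
r2 is caller-saved -> body value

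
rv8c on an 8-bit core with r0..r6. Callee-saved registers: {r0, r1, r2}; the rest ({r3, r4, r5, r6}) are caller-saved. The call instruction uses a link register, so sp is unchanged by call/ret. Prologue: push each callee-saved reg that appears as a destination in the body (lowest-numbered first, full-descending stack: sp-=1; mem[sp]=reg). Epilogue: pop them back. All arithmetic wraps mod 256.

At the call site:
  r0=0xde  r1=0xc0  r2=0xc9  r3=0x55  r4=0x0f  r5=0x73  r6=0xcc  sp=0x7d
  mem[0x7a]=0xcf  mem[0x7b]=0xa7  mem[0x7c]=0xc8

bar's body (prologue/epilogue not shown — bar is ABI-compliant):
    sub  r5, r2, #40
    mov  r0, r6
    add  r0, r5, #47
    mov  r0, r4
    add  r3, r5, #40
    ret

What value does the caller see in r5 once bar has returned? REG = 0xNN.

prologue: push r0 -> mem[0x7c]=0xde, sp=0x7c
body[0] sub  r5, r2, #40 -> r5=0xa1
body[1] mov  r0, r6 -> r0=0xcc
body[2] add  r0, r5, #47 -> r0=0xd0
body[3] mov  r0, r4 -> r0=0x0f
body[4] add  r3, r5, #40 -> r3=0xc9
epilogue: pop r0=0xde, sp=0x7d
r5 is caller-saved -> body value

REG = 0xa1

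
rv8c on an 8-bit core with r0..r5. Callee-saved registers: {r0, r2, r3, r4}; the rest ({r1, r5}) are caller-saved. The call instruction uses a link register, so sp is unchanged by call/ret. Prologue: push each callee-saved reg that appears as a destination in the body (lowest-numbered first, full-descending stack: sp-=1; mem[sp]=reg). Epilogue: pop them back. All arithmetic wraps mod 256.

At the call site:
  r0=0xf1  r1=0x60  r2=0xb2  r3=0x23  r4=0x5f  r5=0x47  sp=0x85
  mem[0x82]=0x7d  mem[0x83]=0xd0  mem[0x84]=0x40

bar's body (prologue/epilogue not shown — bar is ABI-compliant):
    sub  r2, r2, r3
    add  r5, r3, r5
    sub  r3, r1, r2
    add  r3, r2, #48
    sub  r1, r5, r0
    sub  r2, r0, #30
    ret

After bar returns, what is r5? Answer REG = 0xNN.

prologue: push r2 -> mem[0x84]=0xb2, sp=0x84
prologue: push r3 -> mem[0x83]=0x23, sp=0x83
body[0] sub  r2, r2, r3 -> r2=0x8f
body[1] add  r5, r3, r5 -> r5=0x6a
body[2] sub  r3, r1, r2 -> r3=0xd1
body[3] add  r3, r2, #48 -> r3=0xbf
body[4] sub  r1, r5, r0 -> r1=0x79
body[5] sub  r2, r0, #30 -> r2=0xd3
epilogue: pop r3=0x23, sp=0x84
epilogue: pop r2=0xb2, sp=0x85
r5 is caller-saved -> body value

REG = 0x6a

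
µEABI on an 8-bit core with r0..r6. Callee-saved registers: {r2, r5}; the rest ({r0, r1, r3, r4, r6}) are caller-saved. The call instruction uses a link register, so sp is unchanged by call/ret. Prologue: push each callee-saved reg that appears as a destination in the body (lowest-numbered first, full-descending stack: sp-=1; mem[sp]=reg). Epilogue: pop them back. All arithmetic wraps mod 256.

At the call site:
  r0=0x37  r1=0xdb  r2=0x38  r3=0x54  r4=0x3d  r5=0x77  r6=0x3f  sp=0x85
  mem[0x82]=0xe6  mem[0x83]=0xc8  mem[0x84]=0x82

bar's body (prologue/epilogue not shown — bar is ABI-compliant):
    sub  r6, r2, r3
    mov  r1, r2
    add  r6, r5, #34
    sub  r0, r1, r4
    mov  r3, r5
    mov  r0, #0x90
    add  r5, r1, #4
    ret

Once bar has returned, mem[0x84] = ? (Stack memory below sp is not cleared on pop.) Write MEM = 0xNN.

prologue: push r5 → mem[0x84]=0x77, sp=0x84
body[0] sub  r6, r2, r3 → r6=0xe4
body[1] mov  r1, r2 → r1=0x38
body[2] add  r6, r5, #34 → r6=0x99
body[3] sub  r0, r1, r4 → r0=0xfb
body[4] mov  r3, r5 → r3=0x77
body[5] mov  r0, #0x90 → r0=0x90
body[6] add  r5, r1, #4 → r5=0x3c
epilogue: pop r5=0x77, sp=0x85
prologue pushed ['r5'] at ['0x84']

MEM = 0x77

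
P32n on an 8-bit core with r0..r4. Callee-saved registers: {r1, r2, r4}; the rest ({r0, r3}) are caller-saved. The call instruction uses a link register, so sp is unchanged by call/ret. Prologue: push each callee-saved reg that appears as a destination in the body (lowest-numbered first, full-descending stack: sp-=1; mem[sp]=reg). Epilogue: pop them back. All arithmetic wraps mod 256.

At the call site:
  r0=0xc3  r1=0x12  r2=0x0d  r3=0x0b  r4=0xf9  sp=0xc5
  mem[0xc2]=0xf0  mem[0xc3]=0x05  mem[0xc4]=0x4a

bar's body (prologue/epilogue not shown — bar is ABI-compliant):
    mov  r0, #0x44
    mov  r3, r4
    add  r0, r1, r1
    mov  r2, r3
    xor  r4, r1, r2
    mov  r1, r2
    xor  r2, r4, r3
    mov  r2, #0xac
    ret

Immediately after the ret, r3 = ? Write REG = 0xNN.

REG = 0xf9

prologue: push r1 -> mem[0xc4]=0x12, sp=0xc4
prologue: push r2 -> mem[0xc3]=0x0d, sp=0xc3
prologue: push r4 -> mem[0xc2]=0xf9, sp=0xc2
body[0] mov  r0, #0x44 -> r0=0x44
body[1] mov  r3, r4 -> r3=0xf9
body[2] add  r0, r1, r1 -> r0=0x24
body[3] mov  r2, r3 -> r2=0xf9
body[4] xor  r4, r1, r2 -> r4=0xeb
body[5] mov  r1, r2 -> r1=0xf9
body[6] xor  r2, r4, r3 -> r2=0x12
body[7] mov  r2, #0xac -> r2=0xac
epilogue: pop r4=0xf9, sp=0xc3
epilogue: pop r2=0x0d, sp=0xc4
epilogue: pop r1=0x12, sp=0xc5
r3 is caller-saved -> body value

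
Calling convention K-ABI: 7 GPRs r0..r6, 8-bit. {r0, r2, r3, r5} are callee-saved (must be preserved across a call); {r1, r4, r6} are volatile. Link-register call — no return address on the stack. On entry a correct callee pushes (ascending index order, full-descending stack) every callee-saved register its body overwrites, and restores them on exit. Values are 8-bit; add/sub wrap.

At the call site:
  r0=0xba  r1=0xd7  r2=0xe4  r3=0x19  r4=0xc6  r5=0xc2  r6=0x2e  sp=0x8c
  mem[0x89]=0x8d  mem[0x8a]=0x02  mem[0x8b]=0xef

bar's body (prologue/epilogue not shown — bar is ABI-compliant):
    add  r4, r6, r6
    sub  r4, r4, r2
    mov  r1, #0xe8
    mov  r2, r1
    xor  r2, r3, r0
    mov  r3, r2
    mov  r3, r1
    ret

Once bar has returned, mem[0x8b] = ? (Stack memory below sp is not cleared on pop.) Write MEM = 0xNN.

prologue: push r2 -> mem[0x8b]=0xe4, sp=0x8b
prologue: push r3 -> mem[0x8a]=0x19, sp=0x8a
body[0] add  r4, r6, r6 -> r4=0x5c
body[1] sub  r4, r4, r2 -> r4=0x78
body[2] mov  r1, #0xe8 -> r1=0xe8
body[3] mov  r2, r1 -> r2=0xe8
body[4] xor  r2, r3, r0 -> r2=0xa3
body[5] mov  r3, r2 -> r3=0xa3
body[6] mov  r3, r1 -> r3=0xe8
epilogue: pop r3=0x19, sp=0x8b
epilogue: pop r2=0xe4, sp=0x8c
prologue pushed ['r2', 'r3'] at ['0x8b', '0x8a']

MEM = 0xe4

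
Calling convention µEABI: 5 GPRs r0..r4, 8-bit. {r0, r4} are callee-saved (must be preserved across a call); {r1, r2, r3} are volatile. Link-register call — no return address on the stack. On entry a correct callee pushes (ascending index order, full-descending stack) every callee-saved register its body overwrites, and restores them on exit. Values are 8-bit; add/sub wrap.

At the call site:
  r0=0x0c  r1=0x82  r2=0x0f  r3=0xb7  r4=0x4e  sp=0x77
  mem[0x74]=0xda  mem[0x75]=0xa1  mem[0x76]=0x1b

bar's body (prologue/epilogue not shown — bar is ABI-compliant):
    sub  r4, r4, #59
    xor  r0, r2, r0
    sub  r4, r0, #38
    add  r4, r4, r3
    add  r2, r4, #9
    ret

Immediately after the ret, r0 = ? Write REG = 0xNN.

REG = 0x0c

prologue: push r0 → mem[0x76]=0x0c, sp=0x76
prologue: push r4 → mem[0x75]=0x4e, sp=0x75
body[0] sub  r4, r4, #59 → r4=0x13
body[1] xor  r0, r2, r0 → r0=0x03
body[2] sub  r4, r0, #38 → r4=0xdd
body[3] add  r4, r4, r3 → r4=0x94
body[4] add  r2, r4, #9 → r2=0x9d
epilogue: pop r4=0x4e, sp=0x76
epilogue: pop r0=0x0c, sp=0x77
r0 is callee-saved → restored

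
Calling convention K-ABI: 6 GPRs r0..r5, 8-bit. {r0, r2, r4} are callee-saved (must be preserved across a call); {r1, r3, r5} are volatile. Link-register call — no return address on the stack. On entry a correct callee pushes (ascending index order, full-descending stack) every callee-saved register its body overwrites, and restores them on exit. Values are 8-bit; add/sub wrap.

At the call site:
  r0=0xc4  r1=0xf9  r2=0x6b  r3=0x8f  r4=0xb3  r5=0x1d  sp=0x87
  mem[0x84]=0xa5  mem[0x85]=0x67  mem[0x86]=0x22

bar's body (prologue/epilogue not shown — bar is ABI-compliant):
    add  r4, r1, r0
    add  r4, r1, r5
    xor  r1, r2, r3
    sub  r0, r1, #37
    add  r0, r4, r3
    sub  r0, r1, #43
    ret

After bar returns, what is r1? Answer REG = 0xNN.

REG = 0xe4

prologue: push r0 → mem[0x86]=0xc4, sp=0x86
prologue: push r4 → mem[0x85]=0xb3, sp=0x85
body[0] add  r4, r1, r0 → r4=0xbd
body[1] add  r4, r1, r5 → r4=0x16
body[2] xor  r1, r2, r3 → r1=0xe4
body[3] sub  r0, r1, #37 → r0=0xbf
body[4] add  r0, r4, r3 → r0=0xa5
body[5] sub  r0, r1, #43 → r0=0xb9
epilogue: pop r4=0xb3, sp=0x86
epilogue: pop r0=0xc4, sp=0x87
r1 is caller-saved → body value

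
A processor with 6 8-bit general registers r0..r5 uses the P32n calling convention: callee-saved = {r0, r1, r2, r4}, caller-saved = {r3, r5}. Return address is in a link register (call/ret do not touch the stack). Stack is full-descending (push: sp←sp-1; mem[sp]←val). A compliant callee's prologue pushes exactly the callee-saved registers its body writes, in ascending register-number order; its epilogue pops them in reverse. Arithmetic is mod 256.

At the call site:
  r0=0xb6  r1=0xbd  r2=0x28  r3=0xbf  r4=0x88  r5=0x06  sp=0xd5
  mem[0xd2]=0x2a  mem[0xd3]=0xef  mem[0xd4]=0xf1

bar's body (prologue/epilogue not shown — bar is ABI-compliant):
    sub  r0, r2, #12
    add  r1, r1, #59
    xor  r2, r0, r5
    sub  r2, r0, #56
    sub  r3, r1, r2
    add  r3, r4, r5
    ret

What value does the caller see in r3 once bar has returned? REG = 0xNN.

prologue: push r0 → mem[0xd4]=0xb6, sp=0xd4
prologue: push r1 → mem[0xd3]=0xbd, sp=0xd3
prologue: push r2 → mem[0xd2]=0x28, sp=0xd2
body[0] sub  r0, r2, #12 → r0=0x1c
body[1] add  r1, r1, #59 → r1=0xf8
body[2] xor  r2, r0, r5 → r2=0x1a
body[3] sub  r2, r0, #56 → r2=0xe4
body[4] sub  r3, r1, r2 → r3=0x14
body[5] add  r3, r4, r5 → r3=0x8e
epilogue: pop r2=0x28, sp=0xd3
epilogue: pop r1=0xbd, sp=0xd4
epilogue: pop r0=0xb6, sp=0xd5
r3 is caller-saved → body value

REG = 0x8e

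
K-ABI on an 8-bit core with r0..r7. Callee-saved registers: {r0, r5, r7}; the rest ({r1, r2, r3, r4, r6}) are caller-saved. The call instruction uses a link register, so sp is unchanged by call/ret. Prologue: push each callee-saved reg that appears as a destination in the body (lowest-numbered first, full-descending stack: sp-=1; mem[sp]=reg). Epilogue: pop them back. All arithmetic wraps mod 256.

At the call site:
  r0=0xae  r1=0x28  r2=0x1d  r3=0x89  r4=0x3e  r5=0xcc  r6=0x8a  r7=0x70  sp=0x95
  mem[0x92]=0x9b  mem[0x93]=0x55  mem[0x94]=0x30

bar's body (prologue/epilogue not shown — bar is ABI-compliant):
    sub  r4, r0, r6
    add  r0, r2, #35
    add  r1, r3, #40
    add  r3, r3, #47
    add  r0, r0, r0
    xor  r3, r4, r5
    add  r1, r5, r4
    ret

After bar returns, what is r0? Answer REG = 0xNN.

REG = 0xae

prologue: push r0 -> mem[0x94]=0xae, sp=0x94
body[0] sub  r4, r0, r6 -> r4=0x24
body[1] add  r0, r2, #35 -> r0=0x40
body[2] add  r1, r3, #40 -> r1=0xb1
body[3] add  r3, r3, #47 -> r3=0xb8
body[4] add  r0, r0, r0 -> r0=0x80
body[5] xor  r3, r4, r5 -> r3=0xe8
body[6] add  r1, r5, r4 -> r1=0xf0
epilogue: pop r0=0xae, sp=0x95
r0 is callee-saved -> restored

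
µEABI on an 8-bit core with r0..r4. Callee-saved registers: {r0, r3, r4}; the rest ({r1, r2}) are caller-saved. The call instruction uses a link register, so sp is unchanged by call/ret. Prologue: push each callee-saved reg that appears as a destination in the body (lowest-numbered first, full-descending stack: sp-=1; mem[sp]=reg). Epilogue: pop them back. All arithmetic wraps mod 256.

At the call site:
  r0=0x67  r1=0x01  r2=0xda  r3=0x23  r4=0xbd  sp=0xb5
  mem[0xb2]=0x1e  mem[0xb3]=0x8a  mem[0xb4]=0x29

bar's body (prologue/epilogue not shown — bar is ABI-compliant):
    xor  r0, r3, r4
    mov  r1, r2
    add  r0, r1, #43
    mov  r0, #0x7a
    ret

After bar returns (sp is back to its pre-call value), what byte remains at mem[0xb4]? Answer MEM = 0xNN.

MEM = 0x67

prologue: push r0 -> mem[0xb4]=0x67, sp=0xb4
body[0] xor  r0, r3, r4 -> r0=0x9e
body[1] mov  r1, r2 -> r1=0xda
body[2] add  r0, r1, #43 -> r0=0x05
body[3] mov  r0, #0x7a -> r0=0x7a
epilogue: pop r0=0x67, sp=0xb5
prologue pushed ['r0'] at ['0xb4']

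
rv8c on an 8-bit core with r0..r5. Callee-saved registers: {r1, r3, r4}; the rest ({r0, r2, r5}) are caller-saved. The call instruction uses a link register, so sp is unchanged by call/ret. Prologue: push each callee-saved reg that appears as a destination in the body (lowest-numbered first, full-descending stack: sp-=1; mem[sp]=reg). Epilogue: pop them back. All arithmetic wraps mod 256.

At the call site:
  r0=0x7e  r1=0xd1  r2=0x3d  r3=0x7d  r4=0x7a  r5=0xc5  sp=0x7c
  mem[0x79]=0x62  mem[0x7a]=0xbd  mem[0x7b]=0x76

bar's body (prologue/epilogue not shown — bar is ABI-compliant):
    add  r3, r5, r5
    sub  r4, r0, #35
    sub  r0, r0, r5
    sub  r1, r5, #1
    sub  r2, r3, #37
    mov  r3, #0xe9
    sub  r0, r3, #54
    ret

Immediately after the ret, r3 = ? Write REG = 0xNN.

REG = 0x7d

prologue: push r1 → mem[0x7b]=0xd1, sp=0x7b
prologue: push r3 → mem[0x7a]=0x7d, sp=0x7a
prologue: push r4 → mem[0x79]=0x7a, sp=0x79
body[0] add  r3, r5, r5 → r3=0x8a
body[1] sub  r4, r0, #35 → r4=0x5b
body[2] sub  r0, r0, r5 → r0=0xb9
body[3] sub  r1, r5, #1 → r1=0xc4
body[4] sub  r2, r3, #37 → r2=0x65
body[5] mov  r3, #0xe9 → r3=0xe9
body[6] sub  r0, r3, #54 → r0=0xb3
epilogue: pop r4=0x7a, sp=0x7a
epilogue: pop r3=0x7d, sp=0x7b
epilogue: pop r1=0xd1, sp=0x7c
r3 is callee-saved → restored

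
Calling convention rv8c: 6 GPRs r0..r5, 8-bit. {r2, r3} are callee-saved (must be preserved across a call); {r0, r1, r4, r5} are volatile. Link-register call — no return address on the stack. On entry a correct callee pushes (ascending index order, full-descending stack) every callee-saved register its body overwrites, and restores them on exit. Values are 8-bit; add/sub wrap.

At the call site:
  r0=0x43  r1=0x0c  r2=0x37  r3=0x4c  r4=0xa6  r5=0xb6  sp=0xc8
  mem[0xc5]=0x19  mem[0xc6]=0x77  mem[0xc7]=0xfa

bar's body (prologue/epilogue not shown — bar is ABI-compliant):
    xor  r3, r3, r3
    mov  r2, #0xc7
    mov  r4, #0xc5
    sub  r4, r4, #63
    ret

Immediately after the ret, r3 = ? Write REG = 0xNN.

REG = 0x4c

prologue: push r2 → mem[0xc7]=0x37, sp=0xc7
prologue: push r3 → mem[0xc6]=0x4c, sp=0xc6
body[0] xor  r3, r3, r3 → r3=0x00
body[1] mov  r2, #0xc7 → r2=0xc7
body[2] mov  r4, #0xc5 → r4=0xc5
body[3] sub  r4, r4, #63 → r4=0x86
epilogue: pop r3=0x4c, sp=0xc7
epilogue: pop r2=0x37, sp=0xc8
r3 is callee-saved → restored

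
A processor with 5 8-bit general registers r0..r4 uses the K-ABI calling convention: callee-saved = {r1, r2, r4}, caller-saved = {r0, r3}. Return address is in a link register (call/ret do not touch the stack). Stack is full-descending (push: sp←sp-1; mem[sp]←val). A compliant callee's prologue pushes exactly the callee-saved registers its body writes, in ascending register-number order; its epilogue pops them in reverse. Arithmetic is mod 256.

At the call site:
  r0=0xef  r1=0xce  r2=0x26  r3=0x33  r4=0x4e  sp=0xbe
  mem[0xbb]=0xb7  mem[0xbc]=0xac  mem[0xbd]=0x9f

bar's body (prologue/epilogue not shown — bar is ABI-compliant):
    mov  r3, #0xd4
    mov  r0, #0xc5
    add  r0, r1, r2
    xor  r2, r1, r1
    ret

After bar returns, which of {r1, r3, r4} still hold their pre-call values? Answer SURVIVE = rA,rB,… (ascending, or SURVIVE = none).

SURVIVE = r1,r4

prologue: push r2 -> mem[0xbd]=0x26, sp=0xbd
body[0] mov  r3, #0xd4 -> r3=0xd4
body[1] mov  r0, #0xc5 -> r0=0xc5
body[2] add  r0, r1, r2 -> r0=0xf4
body[3] xor  r2, r1, r1 -> r2=0x00
epilogue: pop r2=0x26, sp=0xbe
r1: callee-saved, written=False
r3: caller-saved, written=True
r4: callee-saved, written=False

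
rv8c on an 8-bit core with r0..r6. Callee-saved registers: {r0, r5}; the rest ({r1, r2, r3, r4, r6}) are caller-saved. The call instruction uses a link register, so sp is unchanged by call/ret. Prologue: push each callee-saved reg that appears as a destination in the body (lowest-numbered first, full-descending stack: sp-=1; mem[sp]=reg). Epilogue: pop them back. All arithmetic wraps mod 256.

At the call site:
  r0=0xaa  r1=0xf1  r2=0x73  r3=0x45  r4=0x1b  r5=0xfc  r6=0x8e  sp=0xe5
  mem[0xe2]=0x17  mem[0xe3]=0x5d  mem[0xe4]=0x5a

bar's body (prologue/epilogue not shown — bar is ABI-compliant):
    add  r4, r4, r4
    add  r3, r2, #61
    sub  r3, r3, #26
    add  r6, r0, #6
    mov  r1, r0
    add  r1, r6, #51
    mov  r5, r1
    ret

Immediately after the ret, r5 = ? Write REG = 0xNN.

REG = 0xfc

prologue: push r5 -> mem[0xe4]=0xfc, sp=0xe4
body[0] add  r4, r4, r4 -> r4=0x36
body[1] add  r3, r2, #61 -> r3=0xb0
body[2] sub  r3, r3, #26 -> r3=0x96
body[3] add  r6, r0, #6 -> r6=0xb0
body[4] mov  r1, r0 -> r1=0xaa
body[5] add  r1, r6, #51 -> r1=0xe3
body[6] mov  r5, r1 -> r5=0xe3
epilogue: pop r5=0xfc, sp=0xe5
r5 is callee-saved -> restored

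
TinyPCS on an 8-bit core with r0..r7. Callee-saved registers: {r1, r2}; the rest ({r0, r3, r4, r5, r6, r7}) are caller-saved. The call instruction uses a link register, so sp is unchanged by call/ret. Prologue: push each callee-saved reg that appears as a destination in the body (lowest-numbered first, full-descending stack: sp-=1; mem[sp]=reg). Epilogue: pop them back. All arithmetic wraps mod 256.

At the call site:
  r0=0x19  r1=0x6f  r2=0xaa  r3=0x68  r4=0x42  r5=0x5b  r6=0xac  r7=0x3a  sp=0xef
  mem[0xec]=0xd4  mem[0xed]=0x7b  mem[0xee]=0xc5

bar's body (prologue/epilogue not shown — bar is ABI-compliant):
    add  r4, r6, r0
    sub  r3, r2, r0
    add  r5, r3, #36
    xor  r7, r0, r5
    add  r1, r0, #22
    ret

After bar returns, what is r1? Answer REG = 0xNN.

prologue: push r1 → mem[0xee]=0x6f, sp=0xee
body[0] add  r4, r6, r0 → r4=0xc5
body[1] sub  r3, r2, r0 → r3=0x91
body[2] add  r5, r3, #36 → r5=0xb5
body[3] xor  r7, r0, r5 → r7=0xac
body[4] add  r1, r0, #22 → r1=0x2f
epilogue: pop r1=0x6f, sp=0xef
r1 is callee-saved → restored

REG = 0x6f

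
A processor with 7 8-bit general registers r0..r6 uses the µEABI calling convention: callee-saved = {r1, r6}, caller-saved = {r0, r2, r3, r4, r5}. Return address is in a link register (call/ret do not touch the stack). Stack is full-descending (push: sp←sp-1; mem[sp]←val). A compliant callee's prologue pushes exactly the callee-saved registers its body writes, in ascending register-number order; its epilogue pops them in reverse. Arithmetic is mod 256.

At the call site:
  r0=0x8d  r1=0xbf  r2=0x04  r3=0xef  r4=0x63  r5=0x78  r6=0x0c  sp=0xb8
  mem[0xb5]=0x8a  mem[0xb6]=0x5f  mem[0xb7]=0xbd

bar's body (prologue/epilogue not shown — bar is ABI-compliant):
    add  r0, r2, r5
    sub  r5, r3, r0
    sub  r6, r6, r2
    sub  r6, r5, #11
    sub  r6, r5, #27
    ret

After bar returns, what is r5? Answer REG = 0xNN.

prologue: push r6 → mem[0xb7]=0x0c, sp=0xb7
body[0] add  r0, r2, r5 → r0=0x7c
body[1] sub  r5, r3, r0 → r5=0x73
body[2] sub  r6, r6, r2 → r6=0x08
body[3] sub  r6, r5, #11 → r6=0x68
body[4] sub  r6, r5, #27 → r6=0x58
epilogue: pop r6=0x0c, sp=0xb8
r5 is caller-saved → body value

REG = 0x73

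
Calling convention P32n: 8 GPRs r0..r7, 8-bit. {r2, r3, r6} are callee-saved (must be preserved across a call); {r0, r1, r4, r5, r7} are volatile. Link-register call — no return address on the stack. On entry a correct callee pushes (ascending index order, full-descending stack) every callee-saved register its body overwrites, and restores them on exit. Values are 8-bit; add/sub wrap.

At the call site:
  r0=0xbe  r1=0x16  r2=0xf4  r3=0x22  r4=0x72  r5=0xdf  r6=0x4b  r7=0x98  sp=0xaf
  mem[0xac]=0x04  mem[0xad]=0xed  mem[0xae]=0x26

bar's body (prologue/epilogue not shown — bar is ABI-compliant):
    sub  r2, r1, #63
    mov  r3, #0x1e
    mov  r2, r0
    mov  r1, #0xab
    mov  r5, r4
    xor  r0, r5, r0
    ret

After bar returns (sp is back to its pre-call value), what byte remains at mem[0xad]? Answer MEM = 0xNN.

MEM = 0x22

prologue: push r2 → mem[0xae]=0xf4, sp=0xae
prologue: push r3 → mem[0xad]=0x22, sp=0xad
body[0] sub  r2, r1, #63 → r2=0xd7
body[1] mov  r3, #0x1e → r3=0x1e
body[2] mov  r2, r0 → r2=0xbe
body[3] mov  r1, #0xab → r1=0xab
body[4] mov  r5, r4 → r5=0x72
body[5] xor  r0, r5, r0 → r0=0xcc
epilogue: pop r3=0x22, sp=0xae
epilogue: pop r2=0xf4, sp=0xaf
prologue pushed ['r2', 'r3'] at ['0xae', '0xad']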